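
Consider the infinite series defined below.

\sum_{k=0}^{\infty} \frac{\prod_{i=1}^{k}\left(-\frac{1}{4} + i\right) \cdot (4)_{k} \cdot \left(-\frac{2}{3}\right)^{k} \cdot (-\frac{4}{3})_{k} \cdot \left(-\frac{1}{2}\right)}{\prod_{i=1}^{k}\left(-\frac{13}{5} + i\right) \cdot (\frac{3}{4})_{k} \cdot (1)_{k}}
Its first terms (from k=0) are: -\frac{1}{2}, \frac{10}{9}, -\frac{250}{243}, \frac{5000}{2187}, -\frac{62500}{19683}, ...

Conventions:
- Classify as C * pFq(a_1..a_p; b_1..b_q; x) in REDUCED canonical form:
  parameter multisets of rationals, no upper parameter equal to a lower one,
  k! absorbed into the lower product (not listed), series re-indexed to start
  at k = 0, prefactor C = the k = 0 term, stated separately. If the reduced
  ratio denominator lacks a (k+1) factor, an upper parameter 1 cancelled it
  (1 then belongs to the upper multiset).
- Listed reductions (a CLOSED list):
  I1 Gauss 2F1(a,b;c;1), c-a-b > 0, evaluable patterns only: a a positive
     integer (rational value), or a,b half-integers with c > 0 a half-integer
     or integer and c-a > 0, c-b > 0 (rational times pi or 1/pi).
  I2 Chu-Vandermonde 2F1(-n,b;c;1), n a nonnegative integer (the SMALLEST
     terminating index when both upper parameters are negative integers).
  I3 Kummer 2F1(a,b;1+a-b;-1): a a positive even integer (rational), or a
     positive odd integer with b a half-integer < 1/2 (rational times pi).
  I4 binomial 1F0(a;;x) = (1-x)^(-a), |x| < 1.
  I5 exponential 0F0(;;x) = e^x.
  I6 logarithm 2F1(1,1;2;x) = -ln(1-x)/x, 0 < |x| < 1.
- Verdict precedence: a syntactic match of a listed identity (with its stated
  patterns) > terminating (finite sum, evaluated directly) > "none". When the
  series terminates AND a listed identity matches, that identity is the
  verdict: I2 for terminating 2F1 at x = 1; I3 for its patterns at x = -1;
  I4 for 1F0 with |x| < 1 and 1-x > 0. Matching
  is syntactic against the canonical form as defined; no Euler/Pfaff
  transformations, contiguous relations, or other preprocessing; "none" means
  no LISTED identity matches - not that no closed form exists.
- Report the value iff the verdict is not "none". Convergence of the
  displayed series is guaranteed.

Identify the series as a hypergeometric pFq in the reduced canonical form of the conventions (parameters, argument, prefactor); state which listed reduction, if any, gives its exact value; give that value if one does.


At argument -\frac{2}{3}: a 2F1 with upper {-\frac{4}{3}, 4}, lower {-\frac{8}{5}}, scaled by C = -\frac{1}{2}. Verdict: none. A 2F1 with upper {-\frac{4}{3}, 4} fits none of I1-I6 at x = -\frac{2}{3}; the sum runs forever.

Structural cue: x = -\frac{2}{3} and the running product (prefactor -1/2) telescopes to a rising factorial.
Consecutive-term ratio: r(k) = -\frac{2}{3} * (k-\frac{4}{3}) (k+4) / [(k-\frac{8}{5}) (k+1)] ; factor over Q: parameters, x = -\frac{2}{3}, and C = -\frac{1}{2}.


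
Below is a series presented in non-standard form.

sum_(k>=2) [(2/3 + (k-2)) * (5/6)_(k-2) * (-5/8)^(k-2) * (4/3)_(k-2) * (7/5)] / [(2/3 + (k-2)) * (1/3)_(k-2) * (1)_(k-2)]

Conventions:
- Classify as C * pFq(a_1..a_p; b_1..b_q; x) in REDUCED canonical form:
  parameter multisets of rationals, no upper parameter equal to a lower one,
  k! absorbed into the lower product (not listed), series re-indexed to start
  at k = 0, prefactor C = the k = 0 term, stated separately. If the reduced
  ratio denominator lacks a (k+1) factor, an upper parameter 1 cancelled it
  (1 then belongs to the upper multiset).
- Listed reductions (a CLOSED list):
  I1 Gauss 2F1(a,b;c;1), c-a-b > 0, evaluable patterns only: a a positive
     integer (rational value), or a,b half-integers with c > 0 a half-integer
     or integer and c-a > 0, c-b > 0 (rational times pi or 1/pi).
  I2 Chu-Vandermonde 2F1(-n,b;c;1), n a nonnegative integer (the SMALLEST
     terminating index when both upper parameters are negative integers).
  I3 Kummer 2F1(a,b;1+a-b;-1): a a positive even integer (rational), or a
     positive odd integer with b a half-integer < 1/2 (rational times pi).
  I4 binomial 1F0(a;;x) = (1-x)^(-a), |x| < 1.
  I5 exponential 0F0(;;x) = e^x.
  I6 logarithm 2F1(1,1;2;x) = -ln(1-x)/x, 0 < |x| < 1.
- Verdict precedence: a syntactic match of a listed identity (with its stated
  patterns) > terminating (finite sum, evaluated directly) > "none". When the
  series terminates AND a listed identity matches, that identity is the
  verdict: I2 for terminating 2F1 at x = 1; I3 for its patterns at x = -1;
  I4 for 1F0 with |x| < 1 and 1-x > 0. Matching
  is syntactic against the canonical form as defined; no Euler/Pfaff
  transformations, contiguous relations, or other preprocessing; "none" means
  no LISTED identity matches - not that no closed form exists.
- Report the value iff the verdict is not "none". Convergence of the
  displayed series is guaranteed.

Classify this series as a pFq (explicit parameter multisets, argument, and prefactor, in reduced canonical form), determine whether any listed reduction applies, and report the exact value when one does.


With C = 7/5: the canonical form is 2F1(5/6, 4/3; 1/3; -5/8). Verdict: none. Every listed pattern misses the 2F1 form at -5/8, upper {5/6, 4/3}.

The tell: t_0 = 7/5 here, and the factor k + 2/3 cancels (top and bottom), leaving prefactor 7/5.
Consecutive-term ratio: r(k) = (-5/8) * (k+5/6) (k+4/3) / [(k+1/3) (k+1)] - rational in k. x = (-5/8); t_0 = 7/5; negate the roots.


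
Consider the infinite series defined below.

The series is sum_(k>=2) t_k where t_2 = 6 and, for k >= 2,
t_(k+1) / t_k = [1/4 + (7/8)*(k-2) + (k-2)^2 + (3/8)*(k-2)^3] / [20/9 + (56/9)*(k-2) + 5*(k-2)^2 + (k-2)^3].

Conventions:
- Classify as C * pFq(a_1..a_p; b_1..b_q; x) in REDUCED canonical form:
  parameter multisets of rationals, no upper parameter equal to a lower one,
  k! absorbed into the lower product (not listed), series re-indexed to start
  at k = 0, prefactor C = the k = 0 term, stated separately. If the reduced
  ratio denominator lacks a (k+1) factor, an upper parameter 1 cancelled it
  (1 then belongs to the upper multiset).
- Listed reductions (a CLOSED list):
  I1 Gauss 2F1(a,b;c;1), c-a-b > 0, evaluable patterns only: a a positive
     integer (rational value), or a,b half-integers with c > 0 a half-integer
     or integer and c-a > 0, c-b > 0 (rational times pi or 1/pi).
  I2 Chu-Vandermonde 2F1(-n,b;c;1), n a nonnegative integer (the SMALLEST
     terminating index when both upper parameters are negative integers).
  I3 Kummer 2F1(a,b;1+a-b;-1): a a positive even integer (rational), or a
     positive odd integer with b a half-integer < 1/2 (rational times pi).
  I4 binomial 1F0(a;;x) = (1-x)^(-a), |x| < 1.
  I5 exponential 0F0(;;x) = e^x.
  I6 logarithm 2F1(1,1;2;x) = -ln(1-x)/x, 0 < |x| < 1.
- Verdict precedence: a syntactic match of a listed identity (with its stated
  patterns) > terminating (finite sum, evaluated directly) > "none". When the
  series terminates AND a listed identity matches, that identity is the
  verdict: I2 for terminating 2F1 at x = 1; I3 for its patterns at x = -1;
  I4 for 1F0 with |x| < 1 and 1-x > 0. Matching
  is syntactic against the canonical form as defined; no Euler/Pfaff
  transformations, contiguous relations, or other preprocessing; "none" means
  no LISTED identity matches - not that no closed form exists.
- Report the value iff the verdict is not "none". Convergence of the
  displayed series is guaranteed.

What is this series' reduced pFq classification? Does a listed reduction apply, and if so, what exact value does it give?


Prefactor 6, argument 3/8: 2F1 with upper {1, 1} over lower {10/3}. Verdict: none - this 2F1 at x = 3/8 matches no listed pattern, and upper {1, 1} holds no stopper.

Key step: with t_0 = 6, factor the ratio over Q (prefactor 6): negated roots = parameters.
Step ratio: r(k) = (3/8) * (k+1) (k+1) / [(k+10/3) (k+1)] - rational; roots negated = parameters, x = (3/8), C = 6.


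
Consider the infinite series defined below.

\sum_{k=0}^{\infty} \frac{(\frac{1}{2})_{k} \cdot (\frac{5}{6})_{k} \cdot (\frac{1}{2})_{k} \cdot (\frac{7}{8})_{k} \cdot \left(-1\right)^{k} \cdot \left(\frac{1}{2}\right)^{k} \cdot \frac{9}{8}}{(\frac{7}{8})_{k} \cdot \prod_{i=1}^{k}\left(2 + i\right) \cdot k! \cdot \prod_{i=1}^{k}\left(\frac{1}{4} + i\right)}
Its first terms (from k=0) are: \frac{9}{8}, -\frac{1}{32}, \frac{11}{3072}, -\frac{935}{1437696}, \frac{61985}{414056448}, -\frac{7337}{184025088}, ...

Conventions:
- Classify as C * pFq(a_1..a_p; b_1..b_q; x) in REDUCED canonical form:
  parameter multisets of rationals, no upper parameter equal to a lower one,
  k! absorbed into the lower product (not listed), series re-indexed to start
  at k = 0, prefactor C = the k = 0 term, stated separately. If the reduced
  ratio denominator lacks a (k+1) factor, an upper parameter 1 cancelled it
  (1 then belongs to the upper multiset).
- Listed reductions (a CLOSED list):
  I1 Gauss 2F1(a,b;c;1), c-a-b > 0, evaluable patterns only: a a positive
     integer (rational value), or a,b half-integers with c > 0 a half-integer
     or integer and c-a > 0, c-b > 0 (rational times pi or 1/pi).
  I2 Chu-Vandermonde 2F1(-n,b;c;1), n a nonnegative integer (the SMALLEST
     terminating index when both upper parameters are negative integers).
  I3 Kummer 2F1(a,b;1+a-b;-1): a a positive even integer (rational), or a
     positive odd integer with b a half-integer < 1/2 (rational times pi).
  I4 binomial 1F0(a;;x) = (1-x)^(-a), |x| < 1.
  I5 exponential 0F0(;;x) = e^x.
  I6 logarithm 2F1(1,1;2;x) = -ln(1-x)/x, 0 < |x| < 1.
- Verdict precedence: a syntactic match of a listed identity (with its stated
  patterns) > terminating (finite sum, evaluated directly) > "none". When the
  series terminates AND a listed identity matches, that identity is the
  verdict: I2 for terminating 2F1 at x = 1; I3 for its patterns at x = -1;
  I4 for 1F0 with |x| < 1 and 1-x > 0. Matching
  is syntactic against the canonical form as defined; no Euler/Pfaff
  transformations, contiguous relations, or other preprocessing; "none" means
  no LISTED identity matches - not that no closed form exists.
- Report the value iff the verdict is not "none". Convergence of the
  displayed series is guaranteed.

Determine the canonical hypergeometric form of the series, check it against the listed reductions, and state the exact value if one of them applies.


Prefactor \frac{9}{8}, argument -\frac{1}{2}: 3F2 with upper {\frac{1}{2}, \frac{1}{2}, \frac{5}{6}} over lower {\frac{5}{4}, 3}. Verdict: none - this 3F2 at x = -\frac{1}{2} matches no listed pattern, and upper {\frac{1}{2}, \frac{1}{2}, \frac{5}{6}} holds no stopper.

First insight: with t_0 = \frac{9}{8}, the lower running product (prefactor 9/8) is a rising factorial.
Adjacent-term ratio: r(k) = -\frac{1}{2} * (k+\frac{1}{2}) (k+\frac{1}{2}) (k+\frac{5}{6}) / [(k+\frac{5}{4}) (k+3) (k+1)] - rational; roots negated = parameters, x = -\frac{1}{2}, C = \frac{9}{8}.


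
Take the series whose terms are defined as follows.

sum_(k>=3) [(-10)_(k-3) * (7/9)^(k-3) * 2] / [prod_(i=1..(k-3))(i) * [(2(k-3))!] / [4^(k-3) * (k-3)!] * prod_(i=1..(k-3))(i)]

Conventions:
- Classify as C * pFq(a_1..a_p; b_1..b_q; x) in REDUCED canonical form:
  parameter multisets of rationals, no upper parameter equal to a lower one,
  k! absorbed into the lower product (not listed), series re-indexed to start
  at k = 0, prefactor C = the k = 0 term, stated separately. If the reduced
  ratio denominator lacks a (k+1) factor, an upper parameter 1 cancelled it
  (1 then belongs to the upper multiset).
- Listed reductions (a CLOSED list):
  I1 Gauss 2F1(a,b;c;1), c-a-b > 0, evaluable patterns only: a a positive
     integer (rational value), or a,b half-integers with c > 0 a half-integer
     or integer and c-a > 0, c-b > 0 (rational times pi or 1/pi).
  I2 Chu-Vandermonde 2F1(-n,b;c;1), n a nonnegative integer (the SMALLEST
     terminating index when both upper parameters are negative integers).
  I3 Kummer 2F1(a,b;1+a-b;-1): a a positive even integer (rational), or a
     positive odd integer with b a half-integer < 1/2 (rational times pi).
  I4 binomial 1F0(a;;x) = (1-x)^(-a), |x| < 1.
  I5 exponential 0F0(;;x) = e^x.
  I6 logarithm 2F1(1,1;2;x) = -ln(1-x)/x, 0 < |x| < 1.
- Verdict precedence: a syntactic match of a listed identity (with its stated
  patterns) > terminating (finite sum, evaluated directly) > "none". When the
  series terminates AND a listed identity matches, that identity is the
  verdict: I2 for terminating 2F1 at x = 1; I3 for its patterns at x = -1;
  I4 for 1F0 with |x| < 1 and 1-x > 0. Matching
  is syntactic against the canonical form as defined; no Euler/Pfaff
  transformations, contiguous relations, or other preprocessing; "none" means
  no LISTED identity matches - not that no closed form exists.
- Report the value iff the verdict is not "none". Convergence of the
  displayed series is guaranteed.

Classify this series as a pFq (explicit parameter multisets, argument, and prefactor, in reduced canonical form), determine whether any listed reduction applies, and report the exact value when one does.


x = 7/9 here; the reduced form reads 1F2, upper {-10}, lower {1/2, 1}, C = 2. Verdict: terminating at k = 10: the factor (-10)_k kills every later term; summing the 11 survivors is exact. Exact value: -1265434708541272632742/660410104188871018125.

First insight: with t_0 = 2, the lower running product (C = 2, x = 7/9) is a rising factorial.
Consecutive-term ratio: r(k) = (7/9) * (k-10) / [(k+1/2) (k+1) (k+1)] - rational; roots negated = parameters, x = (7/9), C = 2.


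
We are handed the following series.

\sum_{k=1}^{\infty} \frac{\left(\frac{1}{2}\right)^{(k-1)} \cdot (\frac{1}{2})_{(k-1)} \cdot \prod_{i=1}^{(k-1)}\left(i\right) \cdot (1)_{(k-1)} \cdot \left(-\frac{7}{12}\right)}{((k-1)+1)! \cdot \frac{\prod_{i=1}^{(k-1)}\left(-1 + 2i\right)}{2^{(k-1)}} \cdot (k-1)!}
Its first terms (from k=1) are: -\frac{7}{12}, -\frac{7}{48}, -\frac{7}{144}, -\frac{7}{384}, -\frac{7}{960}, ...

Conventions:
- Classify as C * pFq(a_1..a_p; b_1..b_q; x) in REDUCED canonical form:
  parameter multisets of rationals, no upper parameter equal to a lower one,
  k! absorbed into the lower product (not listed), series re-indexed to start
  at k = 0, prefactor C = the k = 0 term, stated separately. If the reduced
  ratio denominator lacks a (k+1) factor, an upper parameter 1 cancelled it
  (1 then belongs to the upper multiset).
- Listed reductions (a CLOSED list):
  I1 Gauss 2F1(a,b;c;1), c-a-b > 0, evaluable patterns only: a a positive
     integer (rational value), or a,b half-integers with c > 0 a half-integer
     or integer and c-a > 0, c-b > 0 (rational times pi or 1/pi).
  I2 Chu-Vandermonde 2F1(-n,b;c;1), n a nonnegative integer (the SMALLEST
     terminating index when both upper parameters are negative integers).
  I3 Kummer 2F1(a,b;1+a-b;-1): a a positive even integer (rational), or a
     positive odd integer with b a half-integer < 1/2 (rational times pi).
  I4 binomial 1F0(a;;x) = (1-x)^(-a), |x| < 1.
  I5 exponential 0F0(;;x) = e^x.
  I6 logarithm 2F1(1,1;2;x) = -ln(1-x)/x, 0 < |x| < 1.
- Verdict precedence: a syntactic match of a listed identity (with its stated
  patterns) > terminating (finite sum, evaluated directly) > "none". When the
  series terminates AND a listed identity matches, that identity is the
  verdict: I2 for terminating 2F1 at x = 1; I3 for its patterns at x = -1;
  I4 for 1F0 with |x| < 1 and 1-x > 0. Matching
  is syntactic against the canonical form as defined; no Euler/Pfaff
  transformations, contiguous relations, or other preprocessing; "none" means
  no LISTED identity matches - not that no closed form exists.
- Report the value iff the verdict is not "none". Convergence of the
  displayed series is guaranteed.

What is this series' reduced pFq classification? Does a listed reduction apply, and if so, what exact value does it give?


x = \frac{1}{2} here; the reduced form reads 2F1, upper {1, 1}, lower {2}, C = -\frac{7}{12}. Verdict: the I6 logarithm reduction fires (the logarithm: parameters (1,1;2), x = \frac{1}{2}). Exact value: \frac{7}{6} \cdot \ln\left(\frac{1}{2}\right).

Structural cue: t_0 = -\frac{7}{12} here, and the running product (C = -7/12, x = 1/2) telescopes to a rising factorial.
Term ratio: r(k) = \frac{1}{2} * (k+1) (k+1) / [(k+2) (k+1)] - rational; roots negated = parameters, x = \frac{1}{2}, C = -\frac{7}{12}.


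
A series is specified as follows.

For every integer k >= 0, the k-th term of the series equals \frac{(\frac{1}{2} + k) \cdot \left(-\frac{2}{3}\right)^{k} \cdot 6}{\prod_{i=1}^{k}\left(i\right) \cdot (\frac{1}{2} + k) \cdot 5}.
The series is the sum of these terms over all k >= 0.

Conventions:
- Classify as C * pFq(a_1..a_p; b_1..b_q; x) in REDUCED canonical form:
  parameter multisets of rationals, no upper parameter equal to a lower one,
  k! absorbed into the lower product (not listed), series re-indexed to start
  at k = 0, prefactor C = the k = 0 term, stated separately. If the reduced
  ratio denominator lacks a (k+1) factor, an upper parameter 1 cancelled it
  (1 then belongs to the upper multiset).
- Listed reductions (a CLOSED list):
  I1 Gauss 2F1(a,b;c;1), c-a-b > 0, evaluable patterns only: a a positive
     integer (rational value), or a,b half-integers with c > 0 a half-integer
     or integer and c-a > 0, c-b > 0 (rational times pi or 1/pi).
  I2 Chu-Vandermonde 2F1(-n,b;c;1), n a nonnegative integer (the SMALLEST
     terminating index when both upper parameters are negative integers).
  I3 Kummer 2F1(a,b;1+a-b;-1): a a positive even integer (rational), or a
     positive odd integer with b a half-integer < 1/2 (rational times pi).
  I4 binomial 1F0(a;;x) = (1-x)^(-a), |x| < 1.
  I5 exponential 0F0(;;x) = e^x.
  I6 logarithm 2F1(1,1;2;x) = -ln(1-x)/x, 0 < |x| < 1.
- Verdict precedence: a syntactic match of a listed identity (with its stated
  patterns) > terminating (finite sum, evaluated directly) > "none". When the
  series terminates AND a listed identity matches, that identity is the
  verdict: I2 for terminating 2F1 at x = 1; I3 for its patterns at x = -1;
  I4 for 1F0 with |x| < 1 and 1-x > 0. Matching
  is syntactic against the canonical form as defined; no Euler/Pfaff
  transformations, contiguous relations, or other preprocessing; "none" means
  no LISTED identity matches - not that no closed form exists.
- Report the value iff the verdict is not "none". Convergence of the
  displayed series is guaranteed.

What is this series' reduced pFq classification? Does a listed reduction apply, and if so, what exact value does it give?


At argument -\frac{2}{3}: a 0F0 with upper {-}, lower {-}, scaled by C = \frac{6}{5}. Verdict: the I5 exponential reduction matches (the 0F0 exponential series at x = -\frac{2}{3}). Hence: \frac{6}{5} \cdot e^{-\frac{2}{3}}.

Key observation: t_0 being \frac{6}{5}, the constant factors (C = 6/5, x = -2/3) combine into one prefactor.
Term ratio: r(k) = -\frac{2}{3} * 1 / [(k+1)] ; factor over Q: parameters, x = -\frac{2}{3}, and C = \frac{6}{5}.


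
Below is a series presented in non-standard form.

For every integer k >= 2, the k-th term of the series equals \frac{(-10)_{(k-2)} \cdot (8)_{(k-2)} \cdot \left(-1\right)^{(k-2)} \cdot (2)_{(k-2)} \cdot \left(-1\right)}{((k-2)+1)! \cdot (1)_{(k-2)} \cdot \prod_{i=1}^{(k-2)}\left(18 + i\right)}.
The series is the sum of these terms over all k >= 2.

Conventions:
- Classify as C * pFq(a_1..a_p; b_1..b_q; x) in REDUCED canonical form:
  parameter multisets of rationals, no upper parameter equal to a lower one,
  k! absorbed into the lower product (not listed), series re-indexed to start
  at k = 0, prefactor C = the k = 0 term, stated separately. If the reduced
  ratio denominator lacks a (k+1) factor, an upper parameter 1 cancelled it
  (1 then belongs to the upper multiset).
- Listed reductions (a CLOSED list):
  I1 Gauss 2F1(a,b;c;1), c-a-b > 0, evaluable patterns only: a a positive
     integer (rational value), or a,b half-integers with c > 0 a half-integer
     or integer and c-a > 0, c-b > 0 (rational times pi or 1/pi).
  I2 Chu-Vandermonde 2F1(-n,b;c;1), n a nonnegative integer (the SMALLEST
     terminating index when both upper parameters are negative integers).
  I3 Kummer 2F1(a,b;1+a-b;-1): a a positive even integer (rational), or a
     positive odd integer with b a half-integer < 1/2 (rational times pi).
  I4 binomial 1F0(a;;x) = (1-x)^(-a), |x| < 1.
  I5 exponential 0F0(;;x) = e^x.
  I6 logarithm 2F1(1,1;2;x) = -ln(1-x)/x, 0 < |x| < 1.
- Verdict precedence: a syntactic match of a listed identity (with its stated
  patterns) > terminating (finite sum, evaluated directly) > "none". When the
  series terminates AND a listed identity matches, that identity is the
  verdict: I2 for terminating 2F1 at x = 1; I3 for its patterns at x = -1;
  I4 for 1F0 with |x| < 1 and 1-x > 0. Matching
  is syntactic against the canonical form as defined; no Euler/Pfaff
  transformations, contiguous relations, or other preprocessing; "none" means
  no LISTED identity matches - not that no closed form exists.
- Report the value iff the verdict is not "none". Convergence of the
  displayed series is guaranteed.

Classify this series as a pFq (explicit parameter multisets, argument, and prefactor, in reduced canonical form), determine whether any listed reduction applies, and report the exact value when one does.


Reduced: x = -1, 2F1, upper = {-10, 8}, lower = {19}, C = -1. Verdict: the Kummer evaluation I3 applies (x = -1; c = 19 equals 1+a-b for upper {-10, 8}: listed pattern). Its exact value is -\frac{306}{7}.

Structural cue: from the first term -1: the denominator's factorial ratio (C = -1) is a lower Pochhammer.
Step ratio: r(k) = -1 * (k-10) (k+8) / [(k+19) (k+1)] - rational; roots negated = parameters, x = -1, C = -1.


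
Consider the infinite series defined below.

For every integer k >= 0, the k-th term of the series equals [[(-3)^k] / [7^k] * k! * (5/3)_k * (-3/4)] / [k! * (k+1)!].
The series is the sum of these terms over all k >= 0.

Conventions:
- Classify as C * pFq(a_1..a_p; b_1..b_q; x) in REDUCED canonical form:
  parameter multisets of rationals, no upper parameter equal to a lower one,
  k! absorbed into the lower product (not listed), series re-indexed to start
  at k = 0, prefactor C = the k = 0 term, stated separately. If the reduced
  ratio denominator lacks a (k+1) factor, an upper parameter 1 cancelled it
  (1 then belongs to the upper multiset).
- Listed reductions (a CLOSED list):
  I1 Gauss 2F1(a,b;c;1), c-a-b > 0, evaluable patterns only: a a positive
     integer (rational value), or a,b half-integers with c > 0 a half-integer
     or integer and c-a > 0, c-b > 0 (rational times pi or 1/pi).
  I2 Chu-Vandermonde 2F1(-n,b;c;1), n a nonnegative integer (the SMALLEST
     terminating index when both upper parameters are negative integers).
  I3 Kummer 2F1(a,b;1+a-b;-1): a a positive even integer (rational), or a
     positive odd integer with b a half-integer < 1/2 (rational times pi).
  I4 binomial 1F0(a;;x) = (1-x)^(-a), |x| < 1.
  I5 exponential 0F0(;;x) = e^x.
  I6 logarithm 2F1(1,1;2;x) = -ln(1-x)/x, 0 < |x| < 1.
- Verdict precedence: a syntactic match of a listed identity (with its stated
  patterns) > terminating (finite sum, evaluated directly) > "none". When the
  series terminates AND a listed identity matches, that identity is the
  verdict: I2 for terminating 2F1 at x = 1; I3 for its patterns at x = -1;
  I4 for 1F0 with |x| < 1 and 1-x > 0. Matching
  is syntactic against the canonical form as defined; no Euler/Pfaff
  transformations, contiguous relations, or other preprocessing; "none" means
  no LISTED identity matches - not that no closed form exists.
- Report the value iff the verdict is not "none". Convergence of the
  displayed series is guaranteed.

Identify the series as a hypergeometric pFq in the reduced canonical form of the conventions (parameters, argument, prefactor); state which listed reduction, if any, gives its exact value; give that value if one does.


At argument -3/7: a 2F1 with upper {1, 5/3}, lower {2}, scaled by C = -3/4. Verdict: no listed reduction: x = -3/7 and upper {1, 5/3} fail every I1-I6 pattern.

Structural cue: t_0 = -3/4 here, and the denominator's factorial ratio (prefactor -3/4) is a lower Pochhammer.
Adjacent-term ratio: r(k) = (-3/7) * (k+1) (k+5/3) / [(k+2) (k+1)] - rational; roots negated = parameters, x = (-3/7), C = -3/4.


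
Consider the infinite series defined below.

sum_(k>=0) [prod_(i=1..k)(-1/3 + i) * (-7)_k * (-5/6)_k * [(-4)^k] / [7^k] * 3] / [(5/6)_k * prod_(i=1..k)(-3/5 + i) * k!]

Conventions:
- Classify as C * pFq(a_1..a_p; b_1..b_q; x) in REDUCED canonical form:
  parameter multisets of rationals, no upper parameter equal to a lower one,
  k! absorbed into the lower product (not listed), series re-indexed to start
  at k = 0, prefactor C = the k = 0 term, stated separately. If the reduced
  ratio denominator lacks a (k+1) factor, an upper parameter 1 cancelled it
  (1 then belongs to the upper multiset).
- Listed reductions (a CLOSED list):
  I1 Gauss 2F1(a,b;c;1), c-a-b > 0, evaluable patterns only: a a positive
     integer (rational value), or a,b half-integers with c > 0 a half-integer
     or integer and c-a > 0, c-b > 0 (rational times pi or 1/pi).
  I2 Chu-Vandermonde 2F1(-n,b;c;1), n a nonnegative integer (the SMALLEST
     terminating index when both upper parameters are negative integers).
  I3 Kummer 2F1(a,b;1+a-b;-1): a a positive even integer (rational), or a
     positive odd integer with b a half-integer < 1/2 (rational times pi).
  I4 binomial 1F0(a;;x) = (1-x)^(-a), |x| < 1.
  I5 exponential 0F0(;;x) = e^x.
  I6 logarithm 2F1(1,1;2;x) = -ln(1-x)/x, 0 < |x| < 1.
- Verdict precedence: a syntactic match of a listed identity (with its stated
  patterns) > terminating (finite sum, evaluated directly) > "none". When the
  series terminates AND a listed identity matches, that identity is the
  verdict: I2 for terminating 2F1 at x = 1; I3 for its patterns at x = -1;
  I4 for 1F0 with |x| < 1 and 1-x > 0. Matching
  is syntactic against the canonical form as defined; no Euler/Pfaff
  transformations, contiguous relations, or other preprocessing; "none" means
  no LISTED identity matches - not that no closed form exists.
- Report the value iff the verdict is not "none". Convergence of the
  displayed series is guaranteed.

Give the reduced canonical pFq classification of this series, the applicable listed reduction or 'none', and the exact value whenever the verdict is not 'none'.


First insight: from the first term 3: the two geometric factors (C = 3, x = -4/7) combine into one argument.
Ratio: r(k) = (-4/7) * (k-7) (k-5/6) (k+2/3) / [(k+2/5) (k+5/6) (k+1)] - rational; roots negated = parameters, x = (-4/7), C = 3.

With C = 3: the canonical form is 3F2(-7, -5/6, 2/3; 2/5, 5/6; -4/7). Verdict: terminating. (-7)_k vanishes past k = 7, leaving a 8-term sum, computed directly. Value: -97426601642169678047/4227650196931290591.


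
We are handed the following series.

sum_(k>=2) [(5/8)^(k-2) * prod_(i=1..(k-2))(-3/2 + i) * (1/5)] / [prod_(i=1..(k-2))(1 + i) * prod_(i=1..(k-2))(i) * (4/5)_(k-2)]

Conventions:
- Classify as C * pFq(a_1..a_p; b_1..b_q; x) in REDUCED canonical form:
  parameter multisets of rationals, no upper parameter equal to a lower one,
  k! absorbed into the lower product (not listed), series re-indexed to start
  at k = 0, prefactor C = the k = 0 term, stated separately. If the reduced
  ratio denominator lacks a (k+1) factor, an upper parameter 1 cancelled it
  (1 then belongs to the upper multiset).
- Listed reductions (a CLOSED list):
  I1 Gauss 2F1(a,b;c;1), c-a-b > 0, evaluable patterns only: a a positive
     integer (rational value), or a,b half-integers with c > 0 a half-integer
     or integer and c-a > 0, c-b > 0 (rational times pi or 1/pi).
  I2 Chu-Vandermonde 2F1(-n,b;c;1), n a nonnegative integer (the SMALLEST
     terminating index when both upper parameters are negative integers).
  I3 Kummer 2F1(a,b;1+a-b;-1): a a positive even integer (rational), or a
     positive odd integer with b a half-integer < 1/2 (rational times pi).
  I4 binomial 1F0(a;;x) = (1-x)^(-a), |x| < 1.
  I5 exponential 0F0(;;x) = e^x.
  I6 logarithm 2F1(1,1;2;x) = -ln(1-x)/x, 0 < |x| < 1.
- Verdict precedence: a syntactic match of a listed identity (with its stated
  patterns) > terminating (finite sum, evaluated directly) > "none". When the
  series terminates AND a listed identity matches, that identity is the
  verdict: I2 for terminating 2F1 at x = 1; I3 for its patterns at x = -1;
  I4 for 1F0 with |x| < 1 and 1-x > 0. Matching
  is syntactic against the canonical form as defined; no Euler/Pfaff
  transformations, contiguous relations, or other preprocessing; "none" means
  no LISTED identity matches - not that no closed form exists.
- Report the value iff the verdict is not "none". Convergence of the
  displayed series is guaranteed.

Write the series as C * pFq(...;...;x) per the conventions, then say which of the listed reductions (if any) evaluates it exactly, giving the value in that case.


Classification (C = 1/5): 1F2 with upper {-1/2}, lower {4/5, 2}, argument x = 5/8. Verdict: none. Every listed pattern misses the 1F2 form at 5/8, upper {-1/2}.

The tell: t_0 = 1/5 here, and the running product (C = 1/5) telescopes to a rising factorial.
Ratio: r(k) = (5/8) * (k-1/2) / [(k+4/5) (k+2) (k+1)] - rational in k, leading ratio (5/8); with t_0 = 1/5, classification follows.


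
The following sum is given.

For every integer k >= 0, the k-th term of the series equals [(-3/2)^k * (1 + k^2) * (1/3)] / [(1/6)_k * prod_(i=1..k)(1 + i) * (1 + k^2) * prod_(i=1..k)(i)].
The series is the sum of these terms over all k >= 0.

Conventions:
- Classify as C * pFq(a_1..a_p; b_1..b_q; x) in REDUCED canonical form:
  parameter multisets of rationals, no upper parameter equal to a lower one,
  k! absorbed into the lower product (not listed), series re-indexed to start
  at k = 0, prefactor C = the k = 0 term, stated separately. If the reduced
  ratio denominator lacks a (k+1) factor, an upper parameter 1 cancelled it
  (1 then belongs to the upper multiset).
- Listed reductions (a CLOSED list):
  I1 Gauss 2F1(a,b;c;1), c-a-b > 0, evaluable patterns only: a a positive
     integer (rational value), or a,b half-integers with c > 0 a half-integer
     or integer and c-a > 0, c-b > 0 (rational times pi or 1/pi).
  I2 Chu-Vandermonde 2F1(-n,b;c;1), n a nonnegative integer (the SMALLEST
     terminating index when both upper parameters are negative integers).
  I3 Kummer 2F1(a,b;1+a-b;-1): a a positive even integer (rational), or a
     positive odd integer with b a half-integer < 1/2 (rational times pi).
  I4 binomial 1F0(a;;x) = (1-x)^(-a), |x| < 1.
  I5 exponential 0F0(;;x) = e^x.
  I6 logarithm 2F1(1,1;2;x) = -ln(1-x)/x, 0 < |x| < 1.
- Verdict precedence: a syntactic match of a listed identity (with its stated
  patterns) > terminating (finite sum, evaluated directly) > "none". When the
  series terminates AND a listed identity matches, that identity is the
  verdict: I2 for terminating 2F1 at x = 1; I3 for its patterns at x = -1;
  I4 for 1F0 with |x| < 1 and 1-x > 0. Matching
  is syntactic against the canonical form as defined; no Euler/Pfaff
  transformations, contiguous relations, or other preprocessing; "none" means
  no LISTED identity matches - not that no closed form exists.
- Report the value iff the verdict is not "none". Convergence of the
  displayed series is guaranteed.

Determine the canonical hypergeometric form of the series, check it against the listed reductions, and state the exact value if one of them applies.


With C = 1/3: the canonical form is 0F2(-; 1/6, 2; -3/2). Verdict: no listed reduction: x = -3/2 and upper {-} fail every I1-I6 pattern.

Key observation: t_0 = 1/3 here, and the product of the first k integers (C = 1/3, x = -3/2) is k!.
Step ratio: r(k) = (-3/2) * 1 / [(k+1/6) (k+2) (k+1)] ; factor over Q: parameters, x = (-3/2), and C = 1/3.


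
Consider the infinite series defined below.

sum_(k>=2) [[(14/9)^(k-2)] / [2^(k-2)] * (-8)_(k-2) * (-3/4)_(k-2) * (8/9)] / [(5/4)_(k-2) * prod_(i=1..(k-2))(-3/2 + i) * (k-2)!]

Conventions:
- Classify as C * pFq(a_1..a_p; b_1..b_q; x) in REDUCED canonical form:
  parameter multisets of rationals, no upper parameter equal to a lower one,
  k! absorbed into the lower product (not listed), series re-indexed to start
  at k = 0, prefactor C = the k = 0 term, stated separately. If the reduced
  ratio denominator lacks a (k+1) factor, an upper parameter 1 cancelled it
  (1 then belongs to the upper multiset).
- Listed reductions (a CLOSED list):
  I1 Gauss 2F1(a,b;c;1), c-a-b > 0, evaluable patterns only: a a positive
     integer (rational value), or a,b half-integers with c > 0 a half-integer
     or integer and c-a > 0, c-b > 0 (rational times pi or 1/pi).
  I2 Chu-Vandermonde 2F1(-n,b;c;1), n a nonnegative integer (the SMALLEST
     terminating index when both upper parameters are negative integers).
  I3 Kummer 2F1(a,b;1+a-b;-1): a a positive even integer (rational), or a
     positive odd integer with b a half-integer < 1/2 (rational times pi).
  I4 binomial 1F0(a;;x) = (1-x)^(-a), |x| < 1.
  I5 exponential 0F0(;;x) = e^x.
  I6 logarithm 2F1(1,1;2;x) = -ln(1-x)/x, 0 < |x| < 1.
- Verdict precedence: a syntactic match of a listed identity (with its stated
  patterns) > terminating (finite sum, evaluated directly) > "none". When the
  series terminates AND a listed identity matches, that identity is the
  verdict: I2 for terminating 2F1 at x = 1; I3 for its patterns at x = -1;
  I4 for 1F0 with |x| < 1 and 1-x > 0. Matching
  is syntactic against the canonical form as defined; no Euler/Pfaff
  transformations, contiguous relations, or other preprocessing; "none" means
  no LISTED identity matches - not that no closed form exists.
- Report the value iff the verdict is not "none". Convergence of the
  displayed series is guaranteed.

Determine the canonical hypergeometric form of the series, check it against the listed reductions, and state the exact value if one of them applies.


At argument 7/9: a 2F2 with upper {-8, -3/4}, lower {-1/2, 5/4}, scaled by C = 8/9. Verdict: terminating - upper parameter -8 makes this a finite sum (last index 8), evaluated exactly. Its exact value is -3081588467094920072/1013986105630158375.

The tell: t_0 being 8/9, the two k-th powers (prefactor 8/9) combine into one argument.
Step ratio: r(k) = (7/9) * (k-8) (k-3/4) / [(k-1/2) (k+5/4) (k+1)] - rational; roots negated = parameters, x = (7/9), C = 8/9.


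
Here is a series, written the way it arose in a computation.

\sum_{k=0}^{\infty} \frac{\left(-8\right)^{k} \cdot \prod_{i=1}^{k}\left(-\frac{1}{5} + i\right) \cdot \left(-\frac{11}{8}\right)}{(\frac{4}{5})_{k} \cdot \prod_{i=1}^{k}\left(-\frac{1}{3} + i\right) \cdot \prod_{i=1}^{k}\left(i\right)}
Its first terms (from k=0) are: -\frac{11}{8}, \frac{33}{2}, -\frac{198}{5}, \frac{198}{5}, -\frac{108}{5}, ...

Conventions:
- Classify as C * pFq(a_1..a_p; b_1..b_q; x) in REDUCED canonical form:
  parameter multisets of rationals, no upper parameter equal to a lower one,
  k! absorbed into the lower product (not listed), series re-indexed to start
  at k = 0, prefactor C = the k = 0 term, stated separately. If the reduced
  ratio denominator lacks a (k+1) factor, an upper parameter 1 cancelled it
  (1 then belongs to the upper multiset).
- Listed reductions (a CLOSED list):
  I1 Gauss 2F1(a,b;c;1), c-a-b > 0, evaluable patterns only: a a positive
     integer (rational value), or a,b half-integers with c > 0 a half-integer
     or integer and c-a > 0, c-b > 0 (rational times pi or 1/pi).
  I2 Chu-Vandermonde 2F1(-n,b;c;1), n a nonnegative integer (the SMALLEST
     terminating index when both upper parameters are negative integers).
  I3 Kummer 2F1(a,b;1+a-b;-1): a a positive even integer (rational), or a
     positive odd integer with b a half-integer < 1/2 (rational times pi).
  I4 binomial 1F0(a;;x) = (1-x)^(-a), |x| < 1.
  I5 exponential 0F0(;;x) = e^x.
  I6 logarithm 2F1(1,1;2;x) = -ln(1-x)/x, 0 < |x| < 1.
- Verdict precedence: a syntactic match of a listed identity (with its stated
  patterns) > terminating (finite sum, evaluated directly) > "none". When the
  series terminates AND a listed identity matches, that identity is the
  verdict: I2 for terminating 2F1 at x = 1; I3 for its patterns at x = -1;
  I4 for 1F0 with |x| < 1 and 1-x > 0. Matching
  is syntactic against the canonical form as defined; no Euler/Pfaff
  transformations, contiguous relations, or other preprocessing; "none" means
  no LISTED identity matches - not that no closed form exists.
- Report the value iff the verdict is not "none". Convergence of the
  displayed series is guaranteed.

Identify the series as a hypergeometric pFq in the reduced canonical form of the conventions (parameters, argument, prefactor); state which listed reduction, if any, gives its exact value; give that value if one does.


Prefactor -\frac{11}{8}, argument -8: 0F1 with upper {-} over lower {\frac{2}{3}}. Verdict: none. No listed pattern accepts 0F1(-; \frac{2}{3}; -8).

First insight: t_0 = -\frac{11}{8} here, and the lower running product (prefactor -11/8) is a rising factorial.
Adjacent-term ratio: r(k) = -8 * 1 / [(k+\frac{2}{3}) (k+1)] - rational in k, leading ratio -8; with t_0 = -\frac{11}{8}, classification follows.


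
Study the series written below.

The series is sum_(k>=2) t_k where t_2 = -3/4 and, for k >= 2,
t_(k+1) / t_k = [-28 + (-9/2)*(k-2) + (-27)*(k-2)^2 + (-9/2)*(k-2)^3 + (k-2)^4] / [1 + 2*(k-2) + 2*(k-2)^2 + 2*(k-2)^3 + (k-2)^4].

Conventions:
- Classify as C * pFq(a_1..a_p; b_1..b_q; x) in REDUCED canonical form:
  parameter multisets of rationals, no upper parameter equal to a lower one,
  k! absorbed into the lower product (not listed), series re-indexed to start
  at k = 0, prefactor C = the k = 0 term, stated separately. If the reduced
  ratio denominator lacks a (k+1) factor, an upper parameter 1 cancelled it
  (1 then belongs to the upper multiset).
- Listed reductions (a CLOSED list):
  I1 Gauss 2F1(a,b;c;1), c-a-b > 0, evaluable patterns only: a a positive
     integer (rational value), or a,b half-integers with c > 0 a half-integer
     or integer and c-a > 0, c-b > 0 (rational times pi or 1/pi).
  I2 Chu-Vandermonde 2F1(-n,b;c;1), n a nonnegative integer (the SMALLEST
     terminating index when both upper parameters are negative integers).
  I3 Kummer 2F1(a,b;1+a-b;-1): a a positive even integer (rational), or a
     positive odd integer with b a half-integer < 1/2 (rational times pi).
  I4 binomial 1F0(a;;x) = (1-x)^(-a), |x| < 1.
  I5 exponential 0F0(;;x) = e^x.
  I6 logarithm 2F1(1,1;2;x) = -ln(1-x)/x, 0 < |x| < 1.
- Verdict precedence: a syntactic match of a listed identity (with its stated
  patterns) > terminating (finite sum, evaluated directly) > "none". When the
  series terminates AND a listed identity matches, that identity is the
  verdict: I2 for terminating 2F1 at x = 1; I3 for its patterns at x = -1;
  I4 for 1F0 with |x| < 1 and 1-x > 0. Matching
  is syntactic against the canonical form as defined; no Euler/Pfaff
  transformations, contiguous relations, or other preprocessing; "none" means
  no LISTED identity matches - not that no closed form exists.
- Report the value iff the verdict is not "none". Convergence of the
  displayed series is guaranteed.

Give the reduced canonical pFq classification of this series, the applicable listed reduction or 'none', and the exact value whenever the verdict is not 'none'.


This is -3/4 * 2F1(-8, 7/2; 1; 1) in reduced canonical form. Verdict: Chu-Vandermonde (I2) applies (terminating 2F1 at x = 1 with n = 8, b = 7/2, c = 1). Value: 135/131072.

First insight: t_0 being -3/4, the expanded ratio factors over Q; C = -3/4, roots give parameters.
Consecutive-term ratio: r(k) = 1 * (k-8) (k+7/2) / [(k+1) (k+1)] - rational in k, leading ratio 1; with t_0 = -3/4, classification follows.


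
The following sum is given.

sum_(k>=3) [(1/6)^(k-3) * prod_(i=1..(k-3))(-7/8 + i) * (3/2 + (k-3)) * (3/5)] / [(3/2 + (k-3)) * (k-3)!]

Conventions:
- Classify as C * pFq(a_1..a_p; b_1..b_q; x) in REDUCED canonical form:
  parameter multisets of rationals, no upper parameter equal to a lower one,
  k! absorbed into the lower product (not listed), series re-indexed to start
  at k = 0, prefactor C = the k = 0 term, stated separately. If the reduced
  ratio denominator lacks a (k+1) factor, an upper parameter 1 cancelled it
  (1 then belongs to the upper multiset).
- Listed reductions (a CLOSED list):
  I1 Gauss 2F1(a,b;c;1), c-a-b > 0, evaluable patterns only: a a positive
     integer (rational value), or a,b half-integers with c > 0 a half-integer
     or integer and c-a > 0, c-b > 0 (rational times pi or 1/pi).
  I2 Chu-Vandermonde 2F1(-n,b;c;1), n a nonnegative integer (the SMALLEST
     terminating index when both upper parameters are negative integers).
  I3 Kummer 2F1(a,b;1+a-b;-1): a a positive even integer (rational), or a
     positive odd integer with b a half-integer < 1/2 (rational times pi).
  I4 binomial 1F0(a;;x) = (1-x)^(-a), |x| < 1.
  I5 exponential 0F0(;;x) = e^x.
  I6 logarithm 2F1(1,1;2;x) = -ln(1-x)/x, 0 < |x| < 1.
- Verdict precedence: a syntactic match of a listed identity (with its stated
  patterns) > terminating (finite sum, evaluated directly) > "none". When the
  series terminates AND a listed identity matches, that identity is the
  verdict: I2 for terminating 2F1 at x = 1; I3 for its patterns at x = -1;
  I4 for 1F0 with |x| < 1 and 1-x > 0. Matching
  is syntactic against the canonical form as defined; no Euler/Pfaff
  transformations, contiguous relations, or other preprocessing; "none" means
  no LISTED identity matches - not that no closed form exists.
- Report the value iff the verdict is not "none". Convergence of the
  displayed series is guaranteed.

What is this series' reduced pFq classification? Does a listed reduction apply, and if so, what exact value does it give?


x = 1/6 here; the reduced form reads 1F0, upper {1/8}, lower {-}, C = 3/5. Verdict: the I4 binomial reduction fires (the 1F0 binomial series: exponent -1/8, x = 1/6). Exact value: (3/5) * (5/6)^(-1/8).

Key observation: t_0 = 3/5 here, and striking the common factor k + 3/2 reduces the term (C = 3/5).
Consecutive-term ratio: r(k) = (1/6) * (k+1/8) / [(k+1)] - rational; roots negated = parameters, x = (1/6), C = 3/5.
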